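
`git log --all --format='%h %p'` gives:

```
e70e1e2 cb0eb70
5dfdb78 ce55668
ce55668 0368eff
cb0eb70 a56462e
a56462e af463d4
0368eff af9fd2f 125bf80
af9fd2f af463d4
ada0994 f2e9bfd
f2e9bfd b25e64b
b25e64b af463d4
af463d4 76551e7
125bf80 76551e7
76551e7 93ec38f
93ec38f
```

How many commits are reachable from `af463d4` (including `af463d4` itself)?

Walking parent pointers from af463d4: reachable set = {76551e7, 93ec38f, af463d4}.
That is 3 commits.

3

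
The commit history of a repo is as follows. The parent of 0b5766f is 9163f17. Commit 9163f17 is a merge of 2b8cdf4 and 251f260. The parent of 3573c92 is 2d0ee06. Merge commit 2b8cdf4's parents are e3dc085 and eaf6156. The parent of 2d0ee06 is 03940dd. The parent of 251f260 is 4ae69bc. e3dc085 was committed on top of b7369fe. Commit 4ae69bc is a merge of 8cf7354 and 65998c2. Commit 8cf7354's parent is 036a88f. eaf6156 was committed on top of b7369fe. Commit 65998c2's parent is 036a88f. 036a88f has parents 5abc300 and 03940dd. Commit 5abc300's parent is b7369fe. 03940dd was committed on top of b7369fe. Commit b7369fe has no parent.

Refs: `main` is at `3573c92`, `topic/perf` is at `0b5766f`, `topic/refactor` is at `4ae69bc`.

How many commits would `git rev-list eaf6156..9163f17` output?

10

Reachable from 9163f17: {036a88f, 03940dd, 251f260, 2b8cdf4, 4ae69bc, 5abc300, 65998c2, 8cf7354, 9163f17, b7369fe, e3dc085, eaf6156}.
Reachable from eaf6156: {b7369fe, eaf6156}.
In 9163f17's history but not eaf6156's: {036a88f, 03940dd, 251f260, 2b8cdf4, 4ae69bc, 5abc300, 65998c2, 8cf7354, 9163f17, e3dc085} — 10 commits.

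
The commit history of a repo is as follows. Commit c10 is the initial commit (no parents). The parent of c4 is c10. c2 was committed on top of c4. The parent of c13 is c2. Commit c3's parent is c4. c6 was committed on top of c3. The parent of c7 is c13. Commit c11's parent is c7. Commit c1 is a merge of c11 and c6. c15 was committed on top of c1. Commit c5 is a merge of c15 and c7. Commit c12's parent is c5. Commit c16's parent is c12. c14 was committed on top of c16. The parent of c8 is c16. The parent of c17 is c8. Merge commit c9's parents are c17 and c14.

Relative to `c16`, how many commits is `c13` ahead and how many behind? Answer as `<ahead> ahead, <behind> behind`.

Reachable from c13: {c10, c13, c2, c4}.
Reachable from c16: {c1, c10, c11, c12, c13, c15, c16, c2, c3, c4, c5, c6, c7}.
Only in c13's history (ahead): {} — 0.
Only in c16's history (behind): {c1, c11, c12, c15, c16, c3, c5, c6, c7} — 9.

0 ahead, 9 behind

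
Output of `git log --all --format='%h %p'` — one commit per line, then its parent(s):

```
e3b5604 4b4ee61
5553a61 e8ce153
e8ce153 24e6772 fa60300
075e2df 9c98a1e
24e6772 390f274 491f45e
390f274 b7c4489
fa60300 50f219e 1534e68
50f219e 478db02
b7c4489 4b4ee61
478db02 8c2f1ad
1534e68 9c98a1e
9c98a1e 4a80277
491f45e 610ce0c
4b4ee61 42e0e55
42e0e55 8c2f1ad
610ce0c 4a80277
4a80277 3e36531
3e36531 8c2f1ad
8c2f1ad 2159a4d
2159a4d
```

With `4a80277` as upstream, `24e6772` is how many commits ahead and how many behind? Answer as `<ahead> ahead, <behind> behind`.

7 ahead, 0 behind

Reachable from 24e6772: {2159a4d, 24e6772, 390f274, 3e36531, 42e0e55, 491f45e, 4a80277, 4b4ee61, 610ce0c, 8c2f1ad, b7c4489}.
Reachable from 4a80277: {2159a4d, 3e36531, 4a80277, 8c2f1ad}.
Only in 24e6772's history (ahead): {24e6772, 390f274, 42e0e55, 491f45e, 4b4ee61, 610ce0c, b7c4489} — 7.
Only in 4a80277's history (behind): {} — 0.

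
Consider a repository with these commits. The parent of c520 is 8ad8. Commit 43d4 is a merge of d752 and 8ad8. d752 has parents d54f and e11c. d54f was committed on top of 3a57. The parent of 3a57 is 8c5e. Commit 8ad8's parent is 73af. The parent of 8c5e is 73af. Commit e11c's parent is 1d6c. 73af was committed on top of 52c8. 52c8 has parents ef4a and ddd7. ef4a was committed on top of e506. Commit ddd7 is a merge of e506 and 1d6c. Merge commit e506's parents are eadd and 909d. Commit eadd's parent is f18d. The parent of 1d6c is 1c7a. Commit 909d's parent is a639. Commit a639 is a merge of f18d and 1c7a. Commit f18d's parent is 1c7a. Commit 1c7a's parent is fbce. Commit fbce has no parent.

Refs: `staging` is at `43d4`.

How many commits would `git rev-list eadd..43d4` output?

Reachable from 43d4: {1c7a, 1d6c, 3a57, 43d4, 52c8, 73af, 8ad8, 8c5e, 909d, a639, d54f, d752, ddd7, e11c, e506, eadd, ef4a, f18d, fbce}.
Reachable from eadd: {1c7a, eadd, f18d, fbce}.
In 43d4's history but not eadd's: {1d6c, 3a57, 43d4, 52c8, 73af, 8ad8, 8c5e, 909d, a639, d54f, d752, ddd7, e11c, e506, ef4a} — 15 commits.

15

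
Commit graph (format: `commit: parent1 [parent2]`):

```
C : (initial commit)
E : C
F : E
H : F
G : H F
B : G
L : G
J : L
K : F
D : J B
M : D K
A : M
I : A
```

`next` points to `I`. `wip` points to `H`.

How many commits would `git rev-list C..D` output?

Reachable from D: {B, C, D, E, F, G, H, J, L}.
Reachable from C: {C}.
In D's history but not C's: {B, D, E, F, G, H, J, L} — 8 commits.

8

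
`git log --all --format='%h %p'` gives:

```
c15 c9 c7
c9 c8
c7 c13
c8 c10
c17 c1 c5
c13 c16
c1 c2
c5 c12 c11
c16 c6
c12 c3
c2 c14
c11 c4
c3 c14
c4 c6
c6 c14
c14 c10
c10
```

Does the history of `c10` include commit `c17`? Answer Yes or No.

Ancestors of c10: {c10}.
c17 is not in that set, so it is not an ancestor of c10.

No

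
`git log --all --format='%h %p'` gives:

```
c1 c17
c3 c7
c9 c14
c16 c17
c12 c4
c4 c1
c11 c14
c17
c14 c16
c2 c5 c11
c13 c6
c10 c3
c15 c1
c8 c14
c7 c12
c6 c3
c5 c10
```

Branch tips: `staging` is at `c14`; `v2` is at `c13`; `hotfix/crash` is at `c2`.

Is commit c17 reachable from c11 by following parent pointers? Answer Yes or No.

Ancestors of c11 (commits reachable by following parents): {c11, c14, c16, c17}.
c17 is in that set, so it is an ancestor of c11.

Yes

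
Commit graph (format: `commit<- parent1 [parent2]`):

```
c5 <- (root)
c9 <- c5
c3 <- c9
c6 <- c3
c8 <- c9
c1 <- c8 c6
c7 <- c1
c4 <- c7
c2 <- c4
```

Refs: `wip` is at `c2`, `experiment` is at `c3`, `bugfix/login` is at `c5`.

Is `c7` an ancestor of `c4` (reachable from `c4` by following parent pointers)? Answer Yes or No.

Ancestors of c4 (commits reachable by following parents): {c1, c3, c4, c5, c6, c7, c8, c9}.
c7 is in that set, so it is an ancestor of c4.

Yes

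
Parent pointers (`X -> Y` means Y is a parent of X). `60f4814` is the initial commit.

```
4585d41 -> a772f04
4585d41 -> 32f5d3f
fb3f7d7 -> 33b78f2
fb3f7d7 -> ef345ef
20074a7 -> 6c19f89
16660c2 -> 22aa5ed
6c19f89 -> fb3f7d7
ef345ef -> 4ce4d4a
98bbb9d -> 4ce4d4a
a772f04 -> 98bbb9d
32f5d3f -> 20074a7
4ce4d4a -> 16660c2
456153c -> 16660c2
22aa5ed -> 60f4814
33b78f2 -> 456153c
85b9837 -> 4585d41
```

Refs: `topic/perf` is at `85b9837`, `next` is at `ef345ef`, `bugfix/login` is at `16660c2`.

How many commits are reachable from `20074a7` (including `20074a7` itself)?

10

Walking parent pointers from 20074a7: reachable set = {16660c2, 20074a7, 22aa5ed, 33b78f2, 456153c, 4ce4d4a, 60f4814, 6c19f89, ef345ef, fb3f7d7}.
That is 10 commits.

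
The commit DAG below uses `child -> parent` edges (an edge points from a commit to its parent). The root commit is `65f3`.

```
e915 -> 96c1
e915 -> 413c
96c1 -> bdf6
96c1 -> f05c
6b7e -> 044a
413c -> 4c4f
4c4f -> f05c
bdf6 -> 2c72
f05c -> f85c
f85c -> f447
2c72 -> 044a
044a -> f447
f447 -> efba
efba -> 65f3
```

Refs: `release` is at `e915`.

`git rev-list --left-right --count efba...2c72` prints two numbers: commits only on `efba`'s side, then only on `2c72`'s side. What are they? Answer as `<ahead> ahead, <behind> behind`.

0 ahead, 3 behind

Reachable from efba: {65f3, efba}.
Reachable from 2c72: {044a, 2c72, 65f3, efba, f447}.
Only in efba's history (ahead): {} — 0.
Only in 2c72's history (behind): {044a, 2c72, f447} — 3.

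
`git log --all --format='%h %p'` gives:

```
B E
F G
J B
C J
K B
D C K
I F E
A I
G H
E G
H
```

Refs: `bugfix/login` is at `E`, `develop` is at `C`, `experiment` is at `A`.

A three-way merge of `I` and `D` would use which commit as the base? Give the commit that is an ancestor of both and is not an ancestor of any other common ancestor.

E

Ancestors of I: {E, F, G, H, I}.
Ancestors of D: {B, C, D, E, G, H, J, K}.
Common ancestors: {E, G, H}.
Among these, E is not an ancestor of any other common ancestor — it is the merge base.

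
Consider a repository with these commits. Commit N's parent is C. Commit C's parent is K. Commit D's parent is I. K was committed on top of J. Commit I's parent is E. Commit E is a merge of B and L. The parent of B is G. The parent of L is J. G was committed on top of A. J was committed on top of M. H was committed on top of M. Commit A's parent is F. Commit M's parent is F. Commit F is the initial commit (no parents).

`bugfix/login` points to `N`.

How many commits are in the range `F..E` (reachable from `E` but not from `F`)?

7

Reachable from E: {A, B, E, F, G, J, L, M}.
Reachable from F: {F}.
In E's history but not F's: {A, B, E, G, J, L, M} — 7 commits.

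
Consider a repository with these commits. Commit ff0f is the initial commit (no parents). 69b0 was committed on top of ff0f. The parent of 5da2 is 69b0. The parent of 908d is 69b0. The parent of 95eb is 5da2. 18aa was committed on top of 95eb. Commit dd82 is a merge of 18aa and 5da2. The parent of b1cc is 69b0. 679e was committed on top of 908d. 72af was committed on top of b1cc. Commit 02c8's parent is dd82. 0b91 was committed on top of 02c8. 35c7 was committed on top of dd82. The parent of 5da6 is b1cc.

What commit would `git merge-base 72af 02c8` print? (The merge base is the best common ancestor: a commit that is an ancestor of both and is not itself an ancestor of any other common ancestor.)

69b0

Ancestors of 72af: {69b0, 72af, b1cc, ff0f}.
Ancestors of 02c8: {02c8, 18aa, 5da2, 69b0, 95eb, dd82, ff0f}.
Common ancestors: {69b0, ff0f}.
Among these, 69b0 is not an ancestor of any other common ancestor — it is the merge base.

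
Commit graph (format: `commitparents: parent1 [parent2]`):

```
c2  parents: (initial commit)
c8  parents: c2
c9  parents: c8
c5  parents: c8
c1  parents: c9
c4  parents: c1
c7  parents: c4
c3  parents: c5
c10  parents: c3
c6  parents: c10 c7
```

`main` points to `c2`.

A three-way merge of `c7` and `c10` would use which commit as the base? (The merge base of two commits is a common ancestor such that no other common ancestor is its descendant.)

c8

Ancestors of c7: {c1, c2, c4, c7, c8, c9}.
Ancestors of c10: {c10, c2, c3, c5, c8}.
Common ancestors: {c2, c8}.
Among these, c8 is not an ancestor of any other common ancestor — it is the merge base.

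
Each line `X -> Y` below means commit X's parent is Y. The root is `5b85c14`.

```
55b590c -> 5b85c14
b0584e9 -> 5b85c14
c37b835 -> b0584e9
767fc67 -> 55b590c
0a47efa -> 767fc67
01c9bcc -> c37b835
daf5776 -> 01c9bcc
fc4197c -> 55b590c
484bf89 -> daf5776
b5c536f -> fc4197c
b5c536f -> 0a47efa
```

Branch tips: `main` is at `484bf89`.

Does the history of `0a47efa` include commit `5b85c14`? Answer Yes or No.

Yes

Ancestors of 0a47efa (commits reachable by following parents): {0a47efa, 55b590c, 5b85c14, 767fc67}.
5b85c14 is in that set, so it is an ancestor of 0a47efa.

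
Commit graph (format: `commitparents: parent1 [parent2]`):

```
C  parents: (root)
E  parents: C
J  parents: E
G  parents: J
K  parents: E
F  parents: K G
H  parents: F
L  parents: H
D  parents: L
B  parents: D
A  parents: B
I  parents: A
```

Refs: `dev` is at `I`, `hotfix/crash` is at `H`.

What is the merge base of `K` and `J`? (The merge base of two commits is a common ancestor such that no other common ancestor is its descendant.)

E

Ancestors of K: {C, E, K}.
Ancestors of J: {C, E, J}.
Common ancestors: {C, E}.
Among these, E is not an ancestor of any other common ancestor — it is the merge base.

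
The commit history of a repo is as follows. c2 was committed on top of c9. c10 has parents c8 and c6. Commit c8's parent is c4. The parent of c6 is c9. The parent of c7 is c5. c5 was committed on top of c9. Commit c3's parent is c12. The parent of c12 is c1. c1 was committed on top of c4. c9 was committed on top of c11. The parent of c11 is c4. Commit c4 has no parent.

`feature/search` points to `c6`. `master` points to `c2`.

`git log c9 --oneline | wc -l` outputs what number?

3

Walking parent pointers from c9: reachable set = {c11, c4, c9}.
That is 3 commits.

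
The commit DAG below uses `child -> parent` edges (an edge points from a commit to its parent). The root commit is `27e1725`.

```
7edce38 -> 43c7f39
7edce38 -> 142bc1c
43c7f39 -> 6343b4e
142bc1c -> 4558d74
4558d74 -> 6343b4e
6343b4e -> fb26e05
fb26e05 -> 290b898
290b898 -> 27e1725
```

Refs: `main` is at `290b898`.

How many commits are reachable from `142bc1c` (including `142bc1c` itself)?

6

Walking parent pointers from 142bc1c: reachable set = {142bc1c, 27e1725, 290b898, 4558d74, 6343b4e, fb26e05}.
That is 6 commits.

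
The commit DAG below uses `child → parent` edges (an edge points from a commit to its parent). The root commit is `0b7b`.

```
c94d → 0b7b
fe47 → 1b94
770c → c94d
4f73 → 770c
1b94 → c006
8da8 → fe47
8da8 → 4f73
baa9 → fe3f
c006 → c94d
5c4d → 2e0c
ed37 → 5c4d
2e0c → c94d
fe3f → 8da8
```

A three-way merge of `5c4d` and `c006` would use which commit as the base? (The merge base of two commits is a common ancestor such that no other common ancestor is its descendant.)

c94d

Ancestors of 5c4d: {0b7b, 2e0c, 5c4d, c94d}.
Ancestors of c006: {0b7b, c006, c94d}.
Common ancestors: {0b7b, c94d}.
Among these, c94d is not an ancestor of any other common ancestor — it is the merge base.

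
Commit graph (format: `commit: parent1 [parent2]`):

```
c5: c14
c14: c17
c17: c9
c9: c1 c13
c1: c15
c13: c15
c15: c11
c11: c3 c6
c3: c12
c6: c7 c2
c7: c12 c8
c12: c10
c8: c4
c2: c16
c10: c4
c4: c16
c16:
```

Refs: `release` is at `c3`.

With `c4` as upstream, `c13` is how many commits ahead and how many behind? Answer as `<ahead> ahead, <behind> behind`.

Reachable from c13: {c10, c11, c12, c13, c15, c16, c2, c3, c4, c6, c7, c8}.
Reachable from c4: {c16, c4}.
Only in c13's history (ahead): {c10, c11, c12, c13, c15, c2, c3, c6, c7, c8} — 10.
Only in c4's history (behind): {} — 0.

10 ahead, 0 behind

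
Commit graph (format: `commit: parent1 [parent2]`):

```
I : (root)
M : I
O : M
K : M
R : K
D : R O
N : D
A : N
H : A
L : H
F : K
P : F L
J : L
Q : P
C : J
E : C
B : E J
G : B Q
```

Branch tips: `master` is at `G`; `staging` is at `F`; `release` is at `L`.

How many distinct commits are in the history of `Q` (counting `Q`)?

13

Walking parent pointers from Q: reachable set = {A, D, F, H, I, K, L, M, N, O, P, Q, R}.
That is 13 commits.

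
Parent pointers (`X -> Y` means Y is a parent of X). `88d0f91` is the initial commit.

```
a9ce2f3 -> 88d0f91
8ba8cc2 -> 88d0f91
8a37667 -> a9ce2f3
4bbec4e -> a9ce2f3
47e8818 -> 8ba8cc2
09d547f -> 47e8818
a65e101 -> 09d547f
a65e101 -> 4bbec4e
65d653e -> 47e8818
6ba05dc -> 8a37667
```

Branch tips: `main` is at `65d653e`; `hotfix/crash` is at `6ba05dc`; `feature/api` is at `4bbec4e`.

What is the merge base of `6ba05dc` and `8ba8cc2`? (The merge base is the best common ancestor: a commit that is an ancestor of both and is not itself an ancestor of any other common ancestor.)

Ancestors of 6ba05dc: {6ba05dc, 88d0f91, 8a37667, a9ce2f3}.
Ancestors of 8ba8cc2: {88d0f91, 8ba8cc2}.
Common ancestors: {88d0f91}.
The only common ancestor is 88d0f91, so it is the merge base.

88d0f91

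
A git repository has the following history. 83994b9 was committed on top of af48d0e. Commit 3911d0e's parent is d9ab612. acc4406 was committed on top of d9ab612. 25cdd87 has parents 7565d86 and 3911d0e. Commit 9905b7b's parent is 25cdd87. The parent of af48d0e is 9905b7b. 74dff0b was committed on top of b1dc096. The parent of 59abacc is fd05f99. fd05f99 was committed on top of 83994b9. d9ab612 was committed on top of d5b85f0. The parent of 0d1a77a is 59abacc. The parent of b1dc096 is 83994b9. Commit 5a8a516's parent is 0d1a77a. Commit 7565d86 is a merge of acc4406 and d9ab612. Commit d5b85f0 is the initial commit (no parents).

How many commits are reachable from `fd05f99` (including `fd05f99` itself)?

Walking parent pointers from fd05f99: reachable set = {25cdd87, 3911d0e, 7565d86, 83994b9, 9905b7b, acc4406, af48d0e, d5b85f0, d9ab612, fd05f99}.
That is 10 commits.

10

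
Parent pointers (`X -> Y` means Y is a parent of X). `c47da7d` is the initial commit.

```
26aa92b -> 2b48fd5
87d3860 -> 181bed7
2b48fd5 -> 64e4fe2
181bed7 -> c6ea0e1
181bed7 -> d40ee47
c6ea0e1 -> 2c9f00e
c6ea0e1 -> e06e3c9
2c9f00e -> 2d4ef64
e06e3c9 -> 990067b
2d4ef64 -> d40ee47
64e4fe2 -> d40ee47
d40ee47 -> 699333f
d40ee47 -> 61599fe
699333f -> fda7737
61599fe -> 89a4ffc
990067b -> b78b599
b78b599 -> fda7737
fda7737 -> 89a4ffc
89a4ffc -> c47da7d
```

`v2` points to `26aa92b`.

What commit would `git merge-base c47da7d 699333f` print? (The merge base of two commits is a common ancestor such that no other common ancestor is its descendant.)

c47da7d

Ancestors of c47da7d: {c47da7d}.
Ancestors of 699333f: {699333f, 89a4ffc, c47da7d, fda7737}.
Common ancestors: {c47da7d}.
The only common ancestor is c47da7d, so it is the merge base.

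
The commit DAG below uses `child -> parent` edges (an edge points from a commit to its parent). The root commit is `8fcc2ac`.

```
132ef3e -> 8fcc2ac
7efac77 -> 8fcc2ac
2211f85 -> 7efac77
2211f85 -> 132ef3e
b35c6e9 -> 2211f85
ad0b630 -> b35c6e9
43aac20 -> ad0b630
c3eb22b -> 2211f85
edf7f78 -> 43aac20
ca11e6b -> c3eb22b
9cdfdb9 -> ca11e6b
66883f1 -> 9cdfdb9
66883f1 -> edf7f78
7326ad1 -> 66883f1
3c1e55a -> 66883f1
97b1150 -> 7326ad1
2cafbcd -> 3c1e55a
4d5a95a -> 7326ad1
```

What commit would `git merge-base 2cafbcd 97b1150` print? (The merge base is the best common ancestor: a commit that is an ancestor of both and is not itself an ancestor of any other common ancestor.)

Ancestors of 2cafbcd: {132ef3e, 2211f85, 2cafbcd, 3c1e55a, 43aac20, 66883f1, 7efac77, 8fcc2ac, 9cdfdb9, ad0b630, b35c6e9, c3eb22b, ca11e6b, edf7f78}.
Ancestors of 97b1150: {132ef3e, 2211f85, 43aac20, 66883f1, 7326ad1, 7efac77, 8fcc2ac, 97b1150, 9cdfdb9, ad0b630, b35c6e9, c3eb22b, ca11e6b, edf7f78}.
Common ancestors: {132ef3e, 2211f85, 43aac20, 66883f1, 7efac77, 8fcc2ac, 9cdfdb9, ad0b630, b35c6e9, c3eb22b, ca11e6b, edf7f78}.
Among these, 66883f1 is not an ancestor of any other common ancestor — it is the merge base.

66883f1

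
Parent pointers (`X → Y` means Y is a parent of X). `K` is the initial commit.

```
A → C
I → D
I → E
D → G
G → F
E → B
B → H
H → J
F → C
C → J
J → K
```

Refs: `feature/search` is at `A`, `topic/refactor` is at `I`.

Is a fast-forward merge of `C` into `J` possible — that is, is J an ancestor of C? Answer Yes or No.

A fast-forward from J to C is possible iff J is an ancestor of C.
Ancestors of C: {C, J, K}.
J is among them, so fast-forward is possible.

Yes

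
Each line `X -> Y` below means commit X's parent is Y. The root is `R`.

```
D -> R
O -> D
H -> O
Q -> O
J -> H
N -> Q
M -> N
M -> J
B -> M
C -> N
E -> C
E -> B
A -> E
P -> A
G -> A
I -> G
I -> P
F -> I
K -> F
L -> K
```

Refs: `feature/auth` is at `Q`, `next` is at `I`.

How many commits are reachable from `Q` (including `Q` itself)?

Walking parent pointers from Q: reachable set = {D, O, Q, R}.
That is 4 commits.

4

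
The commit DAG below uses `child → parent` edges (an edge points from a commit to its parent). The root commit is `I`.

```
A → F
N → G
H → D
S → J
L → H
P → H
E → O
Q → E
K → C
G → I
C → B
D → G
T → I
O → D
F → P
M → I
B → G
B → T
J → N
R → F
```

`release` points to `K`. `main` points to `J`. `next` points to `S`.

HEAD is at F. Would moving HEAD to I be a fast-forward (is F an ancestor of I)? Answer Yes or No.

A fast-forward from F to I is possible iff F is an ancestor of I.
Ancestors of I: {I}.
F is not among them, so fast-forward is not possible.

No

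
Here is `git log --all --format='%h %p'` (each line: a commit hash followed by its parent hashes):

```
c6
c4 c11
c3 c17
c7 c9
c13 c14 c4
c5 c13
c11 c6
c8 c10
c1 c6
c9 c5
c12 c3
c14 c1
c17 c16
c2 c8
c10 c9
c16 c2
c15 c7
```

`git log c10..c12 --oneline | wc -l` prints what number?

6

Reachable from c12: {c1, c10, c11, c12, c13, c14, c16, c17, c2, c3, c4, c5, c6, c8, c9}.
Reachable from c10: {c1, c10, c11, c13, c14, c4, c5, c6, c9}.
In c12's history but not c10's: {c12, c16, c17, c2, c3, c8} — 6 commits.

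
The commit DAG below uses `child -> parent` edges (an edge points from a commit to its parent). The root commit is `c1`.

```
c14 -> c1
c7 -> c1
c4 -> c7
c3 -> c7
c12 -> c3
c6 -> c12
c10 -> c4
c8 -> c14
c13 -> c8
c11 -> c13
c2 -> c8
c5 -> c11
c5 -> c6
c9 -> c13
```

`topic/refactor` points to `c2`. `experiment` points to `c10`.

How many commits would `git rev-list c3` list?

3

Walking parent pointers from c3: reachable set = {c1, c3, c7}.
That is 3 commits.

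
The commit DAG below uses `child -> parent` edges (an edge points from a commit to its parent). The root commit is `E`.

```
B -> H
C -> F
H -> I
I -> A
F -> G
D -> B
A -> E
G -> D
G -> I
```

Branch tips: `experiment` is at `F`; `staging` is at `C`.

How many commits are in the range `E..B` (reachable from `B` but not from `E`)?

4

Reachable from B: {A, B, E, H, I}.
Reachable from E: {E}.
In B's history but not E's: {A, B, H, I} — 4 commits.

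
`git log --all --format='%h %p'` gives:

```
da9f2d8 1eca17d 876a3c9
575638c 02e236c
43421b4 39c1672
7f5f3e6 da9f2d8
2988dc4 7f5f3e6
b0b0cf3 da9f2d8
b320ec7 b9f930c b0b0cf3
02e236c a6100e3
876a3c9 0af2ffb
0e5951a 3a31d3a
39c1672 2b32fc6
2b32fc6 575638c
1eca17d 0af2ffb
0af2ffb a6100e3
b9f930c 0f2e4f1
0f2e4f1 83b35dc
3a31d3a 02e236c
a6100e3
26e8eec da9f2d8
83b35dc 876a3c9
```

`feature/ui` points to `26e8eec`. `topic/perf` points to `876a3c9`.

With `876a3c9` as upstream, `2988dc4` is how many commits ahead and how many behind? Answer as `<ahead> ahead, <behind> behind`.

4 ahead, 0 behind

Reachable from 2988dc4: {0af2ffb, 1eca17d, 2988dc4, 7f5f3e6, 876a3c9, a6100e3, da9f2d8}.
Reachable from 876a3c9: {0af2ffb, 876a3c9, a6100e3}.
Only in 2988dc4's history (ahead): {1eca17d, 2988dc4, 7f5f3e6, da9f2d8} — 4.
Only in 876a3c9's history (behind): {} — 0.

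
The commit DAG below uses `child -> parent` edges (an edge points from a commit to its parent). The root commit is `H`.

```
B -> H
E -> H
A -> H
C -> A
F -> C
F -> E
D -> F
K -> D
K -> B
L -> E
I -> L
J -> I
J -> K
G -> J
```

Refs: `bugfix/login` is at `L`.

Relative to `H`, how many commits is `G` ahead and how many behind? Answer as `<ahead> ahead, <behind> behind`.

11 ahead, 0 behind

Reachable from G: {A, B, C, D, E, F, G, H, I, J, K, L}.
Reachable from H: {H}.
Only in G's history (ahead): {A, B, C, D, E, F, G, I, J, K, L} — 11.
Only in H's history (behind): {} — 0.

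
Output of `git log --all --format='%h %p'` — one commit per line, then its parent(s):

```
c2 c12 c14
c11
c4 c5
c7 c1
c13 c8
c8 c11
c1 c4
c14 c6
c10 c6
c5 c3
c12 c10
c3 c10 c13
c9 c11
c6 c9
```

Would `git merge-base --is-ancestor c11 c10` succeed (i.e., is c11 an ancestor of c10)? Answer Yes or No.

Ancestors of c10 (commits reachable by following parents): {c10, c11, c6, c9}.
c11 is in that set, so it is an ancestor of c10.

Yes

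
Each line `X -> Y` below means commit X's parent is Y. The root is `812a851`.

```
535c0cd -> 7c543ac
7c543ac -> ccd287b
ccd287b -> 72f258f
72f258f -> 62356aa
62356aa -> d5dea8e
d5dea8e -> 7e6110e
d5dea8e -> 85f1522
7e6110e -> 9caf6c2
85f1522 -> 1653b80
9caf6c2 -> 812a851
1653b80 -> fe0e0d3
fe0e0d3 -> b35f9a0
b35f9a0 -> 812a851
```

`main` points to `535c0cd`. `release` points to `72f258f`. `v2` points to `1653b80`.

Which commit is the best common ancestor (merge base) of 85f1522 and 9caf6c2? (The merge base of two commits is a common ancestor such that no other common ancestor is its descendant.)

812a851

Ancestors of 85f1522: {1653b80, 812a851, 85f1522, b35f9a0, fe0e0d3}.
Ancestors of 9caf6c2: {812a851, 9caf6c2}.
Common ancestors: {812a851}.
The only common ancestor is 812a851, so it is the merge base.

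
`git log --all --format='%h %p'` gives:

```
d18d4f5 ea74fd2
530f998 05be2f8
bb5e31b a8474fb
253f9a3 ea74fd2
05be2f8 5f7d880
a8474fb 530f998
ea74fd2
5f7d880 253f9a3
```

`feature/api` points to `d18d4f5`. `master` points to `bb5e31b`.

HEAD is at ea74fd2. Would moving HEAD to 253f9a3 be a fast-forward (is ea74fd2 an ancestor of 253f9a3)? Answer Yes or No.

Yes

A fast-forward from ea74fd2 to 253f9a3 is possible iff ea74fd2 is an ancestor of 253f9a3.
Ancestors of 253f9a3: {253f9a3, ea74fd2}.
ea74fd2 is among them, so fast-forward is possible.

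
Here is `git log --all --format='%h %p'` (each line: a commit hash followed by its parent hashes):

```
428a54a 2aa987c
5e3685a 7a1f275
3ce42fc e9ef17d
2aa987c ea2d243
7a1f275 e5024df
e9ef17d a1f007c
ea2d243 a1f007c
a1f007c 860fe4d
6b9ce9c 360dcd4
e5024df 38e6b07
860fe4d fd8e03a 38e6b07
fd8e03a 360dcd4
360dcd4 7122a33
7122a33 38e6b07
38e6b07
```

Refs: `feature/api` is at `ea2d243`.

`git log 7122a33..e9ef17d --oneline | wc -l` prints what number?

Reachable from e9ef17d: {360dcd4, 38e6b07, 7122a33, 860fe4d, a1f007c, e9ef17d, fd8e03a}.
Reachable from 7122a33: {38e6b07, 7122a33}.
In e9ef17d's history but not 7122a33's: {360dcd4, 860fe4d, a1f007c, e9ef17d, fd8e03a} — 5 commits.

5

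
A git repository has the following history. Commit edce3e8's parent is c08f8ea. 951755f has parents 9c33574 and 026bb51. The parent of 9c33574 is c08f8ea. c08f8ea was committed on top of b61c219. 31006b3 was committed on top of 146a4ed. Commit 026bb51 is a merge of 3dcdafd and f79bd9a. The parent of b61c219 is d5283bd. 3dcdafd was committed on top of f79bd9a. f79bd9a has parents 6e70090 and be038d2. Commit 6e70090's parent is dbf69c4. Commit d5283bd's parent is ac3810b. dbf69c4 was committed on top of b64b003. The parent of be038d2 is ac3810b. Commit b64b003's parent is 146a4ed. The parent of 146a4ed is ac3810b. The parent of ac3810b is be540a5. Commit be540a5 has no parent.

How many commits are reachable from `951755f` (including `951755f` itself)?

Walking parent pointers from 951755f: reachable set = {026bb51, 146a4ed, 3dcdafd, 6e70090, 951755f, 9c33574, ac3810b, b61c219, b64b003, be038d2, be540a5, c08f8ea, d5283bd, dbf69c4, f79bd9a}.
That is 15 commits.

15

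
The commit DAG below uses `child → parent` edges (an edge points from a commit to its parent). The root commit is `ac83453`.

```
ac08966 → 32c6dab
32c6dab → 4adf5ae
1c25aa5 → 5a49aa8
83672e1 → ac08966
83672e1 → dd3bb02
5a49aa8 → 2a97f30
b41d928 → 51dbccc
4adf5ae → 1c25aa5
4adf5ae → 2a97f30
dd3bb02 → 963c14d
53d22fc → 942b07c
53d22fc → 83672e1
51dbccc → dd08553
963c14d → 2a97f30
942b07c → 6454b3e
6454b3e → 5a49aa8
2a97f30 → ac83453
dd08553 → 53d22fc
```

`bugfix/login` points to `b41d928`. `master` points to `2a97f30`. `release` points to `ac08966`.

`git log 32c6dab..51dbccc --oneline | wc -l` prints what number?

9

Reachable from 51dbccc: {1c25aa5, 2a97f30, 32c6dab, 4adf5ae, 51dbccc, 53d22fc, 5a49aa8, 6454b3e, 83672e1, 942b07c, 963c14d, ac08966, ac83453, dd08553, dd3bb02}.
Reachable from 32c6dab: {1c25aa5, 2a97f30, 32c6dab, 4adf5ae, 5a49aa8, ac83453}.
In 51dbccc's history but not 32c6dab's: {51dbccc, 53d22fc, 6454b3e, 83672e1, 942b07c, 963c14d, ac08966, dd08553, dd3bb02} — 9 commits.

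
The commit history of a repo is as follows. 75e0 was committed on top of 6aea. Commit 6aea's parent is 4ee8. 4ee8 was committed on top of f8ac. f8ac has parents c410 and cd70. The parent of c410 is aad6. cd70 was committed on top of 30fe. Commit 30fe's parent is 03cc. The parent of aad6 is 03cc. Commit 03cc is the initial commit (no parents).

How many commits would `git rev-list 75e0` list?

9

Walking parent pointers from 75e0: reachable set = {03cc, 30fe, 4ee8, 6aea, 75e0, aad6, c410, cd70, f8ac}.
That is 9 commits.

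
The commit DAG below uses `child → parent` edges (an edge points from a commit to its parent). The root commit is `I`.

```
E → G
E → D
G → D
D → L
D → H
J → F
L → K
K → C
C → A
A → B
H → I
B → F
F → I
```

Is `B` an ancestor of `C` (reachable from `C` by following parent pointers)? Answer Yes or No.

Yes

Ancestors of C (commits reachable by following parents): {A, B, C, F, I}.
B is in that set, so it is an ancestor of C.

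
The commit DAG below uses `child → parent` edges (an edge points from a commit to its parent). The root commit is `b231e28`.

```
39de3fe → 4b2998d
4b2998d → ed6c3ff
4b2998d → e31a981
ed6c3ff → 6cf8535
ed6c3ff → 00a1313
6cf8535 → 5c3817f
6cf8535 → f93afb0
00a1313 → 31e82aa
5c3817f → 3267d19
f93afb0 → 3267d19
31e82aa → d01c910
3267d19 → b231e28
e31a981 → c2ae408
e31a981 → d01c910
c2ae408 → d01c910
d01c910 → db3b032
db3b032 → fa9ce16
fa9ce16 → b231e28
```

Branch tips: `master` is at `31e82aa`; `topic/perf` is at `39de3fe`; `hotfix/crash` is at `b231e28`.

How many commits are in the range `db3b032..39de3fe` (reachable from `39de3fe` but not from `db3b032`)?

12

Reachable from 39de3fe: {00a1313, 31e82aa, 3267d19, 39de3fe, 4b2998d, 5c3817f, 6cf8535, b231e28, c2ae408, d01c910, db3b032, e31a981, ed6c3ff, f93afb0, fa9ce16}.
Reachable from db3b032: {b231e28, db3b032, fa9ce16}.
In 39de3fe's history but not db3b032's: {00a1313, 31e82aa, 3267d19, 39de3fe, 4b2998d, 5c3817f, 6cf8535, c2ae408, d01c910, e31a981, ed6c3ff, f93afb0} — 12 commits.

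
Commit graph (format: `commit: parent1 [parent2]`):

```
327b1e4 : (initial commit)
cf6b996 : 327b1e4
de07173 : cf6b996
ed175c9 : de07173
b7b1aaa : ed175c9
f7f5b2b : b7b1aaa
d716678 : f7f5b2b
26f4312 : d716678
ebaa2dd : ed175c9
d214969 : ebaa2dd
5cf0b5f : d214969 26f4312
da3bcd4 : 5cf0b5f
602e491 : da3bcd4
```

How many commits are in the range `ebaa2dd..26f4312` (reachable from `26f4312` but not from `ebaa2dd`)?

4

Reachable from 26f4312: {26f4312, 327b1e4, b7b1aaa, cf6b996, d716678, de07173, ed175c9, f7f5b2b}.
Reachable from ebaa2dd: {327b1e4, cf6b996, de07173, ebaa2dd, ed175c9}.
In 26f4312's history but not ebaa2dd's: {26f4312, b7b1aaa, d716678, f7f5b2b} — 4 commits.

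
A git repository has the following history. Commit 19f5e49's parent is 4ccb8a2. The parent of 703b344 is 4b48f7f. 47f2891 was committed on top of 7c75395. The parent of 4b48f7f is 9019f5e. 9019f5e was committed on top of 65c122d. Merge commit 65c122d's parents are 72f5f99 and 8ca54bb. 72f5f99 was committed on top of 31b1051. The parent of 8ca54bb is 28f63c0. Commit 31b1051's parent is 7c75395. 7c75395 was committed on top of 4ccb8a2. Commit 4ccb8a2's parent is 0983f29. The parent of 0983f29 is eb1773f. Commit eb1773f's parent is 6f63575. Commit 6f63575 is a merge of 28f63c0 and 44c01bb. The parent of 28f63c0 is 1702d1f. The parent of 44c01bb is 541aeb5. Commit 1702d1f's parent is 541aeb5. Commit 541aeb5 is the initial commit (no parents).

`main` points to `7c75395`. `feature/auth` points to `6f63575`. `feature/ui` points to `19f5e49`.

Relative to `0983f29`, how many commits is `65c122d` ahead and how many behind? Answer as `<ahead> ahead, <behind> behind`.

Reachable from 65c122d: {0983f29, 1702d1f, 28f63c0, 31b1051, 44c01bb, 4ccb8a2, 541aeb5, 65c122d, 6f63575, 72f5f99, 7c75395, 8ca54bb, eb1773f}.
Reachable from 0983f29: {0983f29, 1702d1f, 28f63c0, 44c01bb, 541aeb5, 6f63575, eb1773f}.
Only in 65c122d's history (ahead): {31b1051, 4ccb8a2, 65c122d, 72f5f99, 7c75395, 8ca54bb} — 6.
Only in 0983f29's history (behind): {} — 0.

6 ahead, 0 behind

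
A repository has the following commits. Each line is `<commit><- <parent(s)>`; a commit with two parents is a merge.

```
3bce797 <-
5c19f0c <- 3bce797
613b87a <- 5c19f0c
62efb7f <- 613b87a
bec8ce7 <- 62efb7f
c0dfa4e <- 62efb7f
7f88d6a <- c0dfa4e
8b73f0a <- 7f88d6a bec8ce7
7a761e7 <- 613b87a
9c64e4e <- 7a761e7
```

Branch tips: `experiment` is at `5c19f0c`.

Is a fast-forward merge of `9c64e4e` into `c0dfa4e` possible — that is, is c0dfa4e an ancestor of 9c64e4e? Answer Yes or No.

No

A fast-forward from c0dfa4e to 9c64e4e is possible iff c0dfa4e is an ancestor of 9c64e4e.
Ancestors of 9c64e4e: {3bce797, 5c19f0c, 613b87a, 7a761e7, 9c64e4e}.
c0dfa4e is not among them, so fast-forward is not possible.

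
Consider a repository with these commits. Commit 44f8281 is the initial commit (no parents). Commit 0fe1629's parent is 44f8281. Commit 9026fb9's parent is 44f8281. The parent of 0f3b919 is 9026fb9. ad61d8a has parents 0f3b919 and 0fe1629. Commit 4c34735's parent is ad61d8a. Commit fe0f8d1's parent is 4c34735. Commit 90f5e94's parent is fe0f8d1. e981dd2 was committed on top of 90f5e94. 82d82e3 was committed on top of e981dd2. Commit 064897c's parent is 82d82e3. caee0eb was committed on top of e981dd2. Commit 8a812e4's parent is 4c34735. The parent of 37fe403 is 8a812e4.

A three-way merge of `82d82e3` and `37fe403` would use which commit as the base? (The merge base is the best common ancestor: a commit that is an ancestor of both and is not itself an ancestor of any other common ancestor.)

4c34735

Ancestors of 82d82e3: {0f3b919, 0fe1629, 44f8281, 4c34735, 82d82e3, 9026fb9, 90f5e94, ad61d8a, e981dd2, fe0f8d1}.
Ancestors of 37fe403: {0f3b919, 0fe1629, 37fe403, 44f8281, 4c34735, 8a812e4, 9026fb9, ad61d8a}.
Common ancestors: {0f3b919, 0fe1629, 44f8281, 4c34735, 9026fb9, ad61d8a}.
Among these, 4c34735 is not an ancestor of any other common ancestor — it is the merge base.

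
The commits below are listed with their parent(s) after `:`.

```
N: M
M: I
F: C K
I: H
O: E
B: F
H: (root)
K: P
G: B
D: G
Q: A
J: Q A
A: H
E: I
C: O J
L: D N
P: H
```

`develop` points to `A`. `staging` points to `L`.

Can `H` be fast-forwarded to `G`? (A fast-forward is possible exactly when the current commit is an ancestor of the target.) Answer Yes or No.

Yes

A fast-forward from H to G is possible iff H is an ancestor of G.
Ancestors of G: {A, B, C, E, F, G, H, I, J, K, O, P, Q}.
H is among them, so fast-forward is possible.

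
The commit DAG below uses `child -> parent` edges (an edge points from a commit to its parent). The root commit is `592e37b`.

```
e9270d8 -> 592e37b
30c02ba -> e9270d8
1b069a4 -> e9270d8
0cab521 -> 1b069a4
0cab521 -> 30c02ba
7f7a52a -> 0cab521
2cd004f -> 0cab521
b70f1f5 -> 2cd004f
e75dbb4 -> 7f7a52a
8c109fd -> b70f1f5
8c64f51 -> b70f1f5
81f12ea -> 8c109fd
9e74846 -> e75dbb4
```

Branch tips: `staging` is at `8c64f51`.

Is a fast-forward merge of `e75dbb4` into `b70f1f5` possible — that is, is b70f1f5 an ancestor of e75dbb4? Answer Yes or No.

A fast-forward from b70f1f5 to e75dbb4 is possible iff b70f1f5 is an ancestor of e75dbb4.
Ancestors of e75dbb4: {0cab521, 1b069a4, 30c02ba, 592e37b, 7f7a52a, e75dbb4, e9270d8}.
b70f1f5 is not among them, so fast-forward is not possible.

No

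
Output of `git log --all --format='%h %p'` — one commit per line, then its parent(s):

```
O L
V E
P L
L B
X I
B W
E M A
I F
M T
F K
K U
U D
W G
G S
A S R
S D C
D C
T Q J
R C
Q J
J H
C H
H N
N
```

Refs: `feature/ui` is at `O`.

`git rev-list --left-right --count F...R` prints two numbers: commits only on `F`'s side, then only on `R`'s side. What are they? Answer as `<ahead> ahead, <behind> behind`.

4 ahead, 1 behind

Reachable from F: {C, D, F, H, K, N, U}.
Reachable from R: {C, H, N, R}.
Only in F's history (ahead): {D, F, K, U} — 4.
Only in R's history (behind): {R} — 1.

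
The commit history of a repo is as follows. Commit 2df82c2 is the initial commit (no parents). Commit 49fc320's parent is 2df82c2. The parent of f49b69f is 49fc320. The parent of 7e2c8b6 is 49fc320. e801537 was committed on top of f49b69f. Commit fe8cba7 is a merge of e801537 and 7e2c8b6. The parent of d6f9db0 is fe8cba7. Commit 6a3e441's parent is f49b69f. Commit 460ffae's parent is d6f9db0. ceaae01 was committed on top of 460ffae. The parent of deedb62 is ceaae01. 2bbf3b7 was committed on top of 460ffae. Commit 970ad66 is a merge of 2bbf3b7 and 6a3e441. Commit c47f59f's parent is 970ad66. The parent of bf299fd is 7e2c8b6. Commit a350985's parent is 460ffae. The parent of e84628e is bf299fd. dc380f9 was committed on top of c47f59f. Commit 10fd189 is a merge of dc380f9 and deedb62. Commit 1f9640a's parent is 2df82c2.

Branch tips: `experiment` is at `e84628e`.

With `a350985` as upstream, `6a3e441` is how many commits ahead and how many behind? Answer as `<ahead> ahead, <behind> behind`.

Reachable from 6a3e441: {2df82c2, 49fc320, 6a3e441, f49b69f}.
Reachable from a350985: {2df82c2, 460ffae, 49fc320, 7e2c8b6, a350985, d6f9db0, e801537, f49b69f, fe8cba7}.
Only in 6a3e441's history (ahead): {6a3e441} — 1.
Only in a350985's history (behind): {460ffae, 7e2c8b6, a350985, d6f9db0, e801537, fe8cba7} — 6.

1 ahead, 6 behind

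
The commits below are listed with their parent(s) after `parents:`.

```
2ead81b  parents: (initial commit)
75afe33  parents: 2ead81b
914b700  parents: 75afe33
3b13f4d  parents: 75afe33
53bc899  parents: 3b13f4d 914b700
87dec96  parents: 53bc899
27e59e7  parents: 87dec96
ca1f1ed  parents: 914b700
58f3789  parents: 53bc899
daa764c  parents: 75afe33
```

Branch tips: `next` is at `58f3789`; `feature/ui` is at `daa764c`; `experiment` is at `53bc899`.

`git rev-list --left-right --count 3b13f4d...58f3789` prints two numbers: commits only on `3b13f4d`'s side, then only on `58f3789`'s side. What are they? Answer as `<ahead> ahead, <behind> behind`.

Reachable from 3b13f4d: {2ead81b, 3b13f4d, 75afe33}.
Reachable from 58f3789: {2ead81b, 3b13f4d, 53bc899, 58f3789, 75afe33, 914b700}.
Only in 3b13f4d's history (ahead): {} — 0.
Only in 58f3789's history (behind): {53bc899, 58f3789, 914b700} — 3.

0 ahead, 3 behind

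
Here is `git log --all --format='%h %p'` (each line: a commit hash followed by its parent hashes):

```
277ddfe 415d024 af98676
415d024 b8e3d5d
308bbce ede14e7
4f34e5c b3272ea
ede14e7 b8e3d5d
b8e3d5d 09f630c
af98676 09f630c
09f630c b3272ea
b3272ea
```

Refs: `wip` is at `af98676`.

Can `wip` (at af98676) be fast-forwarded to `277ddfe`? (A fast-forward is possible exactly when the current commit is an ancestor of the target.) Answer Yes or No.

A fast-forward from af98676 to 277ddfe is possible iff af98676 is an ancestor of 277ddfe.
Ancestors of 277ddfe: {09f630c, 277ddfe, 415d024, af98676, b3272ea, b8e3d5d}.
af98676 is among them, so fast-forward is possible.

Yes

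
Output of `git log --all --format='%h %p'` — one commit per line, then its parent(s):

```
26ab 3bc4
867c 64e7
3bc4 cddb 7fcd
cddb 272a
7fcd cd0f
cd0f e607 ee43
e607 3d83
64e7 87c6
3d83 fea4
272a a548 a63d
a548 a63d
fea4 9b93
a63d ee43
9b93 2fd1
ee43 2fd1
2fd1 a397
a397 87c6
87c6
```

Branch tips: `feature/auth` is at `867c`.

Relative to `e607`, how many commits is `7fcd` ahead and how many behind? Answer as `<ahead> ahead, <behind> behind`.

Reachable from 7fcd: {2fd1, 3d83, 7fcd, 87c6, 9b93, a397, cd0f, e607, ee43, fea4}.
Reachable from e607: {2fd1, 3d83, 87c6, 9b93, a397, e607, fea4}.
Only in 7fcd's history (ahead): {7fcd, cd0f, ee43} — 3.
Only in e607's history (behind): {} — 0.

3 ahead, 0 behind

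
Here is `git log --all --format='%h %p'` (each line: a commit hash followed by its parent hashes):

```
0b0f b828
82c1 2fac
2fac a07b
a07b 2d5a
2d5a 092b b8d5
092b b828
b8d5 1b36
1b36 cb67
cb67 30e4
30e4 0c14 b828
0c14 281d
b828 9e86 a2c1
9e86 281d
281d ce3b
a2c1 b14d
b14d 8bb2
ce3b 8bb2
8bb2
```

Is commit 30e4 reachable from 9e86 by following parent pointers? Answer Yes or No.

Ancestors of 9e86: {281d, 8bb2, 9e86, ce3b}.
30e4 is not in that set, so it is not an ancestor of 9e86.

No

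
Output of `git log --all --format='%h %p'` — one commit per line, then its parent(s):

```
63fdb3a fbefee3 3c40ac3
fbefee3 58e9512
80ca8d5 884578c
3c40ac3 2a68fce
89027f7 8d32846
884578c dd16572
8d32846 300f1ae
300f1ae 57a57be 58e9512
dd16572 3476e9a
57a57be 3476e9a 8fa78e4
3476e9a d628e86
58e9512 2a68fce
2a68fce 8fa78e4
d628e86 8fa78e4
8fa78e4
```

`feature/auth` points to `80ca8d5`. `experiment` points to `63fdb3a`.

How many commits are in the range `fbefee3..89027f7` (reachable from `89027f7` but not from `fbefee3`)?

6

Reachable from 89027f7: {2a68fce, 300f1ae, 3476e9a, 57a57be, 58e9512, 89027f7, 8d32846, 8fa78e4, d628e86}.
Reachable from fbefee3: {2a68fce, 58e9512, 8fa78e4, fbefee3}.
In 89027f7's history but not fbefee3's: {300f1ae, 3476e9a, 57a57be, 89027f7, 8d32846, d628e86} — 6 commits.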